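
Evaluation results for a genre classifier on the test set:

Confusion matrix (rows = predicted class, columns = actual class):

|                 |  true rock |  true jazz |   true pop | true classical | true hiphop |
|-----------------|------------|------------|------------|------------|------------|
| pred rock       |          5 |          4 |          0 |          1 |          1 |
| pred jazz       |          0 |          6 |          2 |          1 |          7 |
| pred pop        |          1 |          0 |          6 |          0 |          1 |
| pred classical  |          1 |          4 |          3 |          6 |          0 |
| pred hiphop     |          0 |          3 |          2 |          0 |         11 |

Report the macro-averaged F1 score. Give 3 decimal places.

Per-class F1 score (2·TP/(2·TP+FP+FN)):
  rock: TP=5, FP=4+0+1+1=6, FN=0+1+1+0=2 → 10/18 = 0.5556
  jazz: TP=6, FP=0+2+1+7=10, FN=4+0+4+3=11 → 12/33 = 0.3636
  pop: TP=6, FP=1+0+0+1=2, FN=0+2+3+2=7 → 12/21 = 0.5714
  classical: TP=6, FP=1+4+3+0=8, FN=1+1+0+0=2 → 12/22 = 0.5455
  hiphop: TP=11, FP=0+3+2+0=5, FN=1+7+1+0=9 → 22/36 = 0.6111
Macro-F1 score = mean = (0.5556 + 0.3636 + 0.5714 + 0.5455 + 0.6111) / 5 = 0.529

0.529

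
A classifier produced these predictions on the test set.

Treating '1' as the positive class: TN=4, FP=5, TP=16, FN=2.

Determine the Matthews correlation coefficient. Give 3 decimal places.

0.378

MCC = (TP·TN − FP·FN) / √((TP+FP)(TP+FN)(TN+FP)(TN+FN))
Numerator = 16·4 − 5·2 = 54
Denominator = √(21·18·9·6) = √20412 = 142.8706
MCC = 54 / 142.8706 = 0.378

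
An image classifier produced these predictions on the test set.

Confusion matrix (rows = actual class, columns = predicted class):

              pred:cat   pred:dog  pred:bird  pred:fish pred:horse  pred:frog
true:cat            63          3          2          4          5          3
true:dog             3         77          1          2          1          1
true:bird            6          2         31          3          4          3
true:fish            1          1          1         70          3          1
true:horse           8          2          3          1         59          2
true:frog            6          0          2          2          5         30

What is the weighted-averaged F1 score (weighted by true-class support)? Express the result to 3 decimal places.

Per-class F1 score (2·TP/(2·TP+FP+FN)):
  cat: TP=63, FP=3+6+1+8+6=24, FN=3+2+4+5+3=17 → 126/167 = 0.7545
  dog: TP=77, FP=3+2+1+2+0=8, FN=3+1+2+1+1=8 → 154/170 = 0.9059
  bird: TP=31, FP=2+1+1+3+2=9, FN=6+2+3+4+3=18 → 62/89 = 0.6966
  fish: TP=70, FP=4+2+3+1+2=12, FN=1+1+1+3+1=7 → 140/159 = 0.8805
  horse: TP=59, FP=5+1+4+3+5=18, FN=8+2+3+1+2=16 → 118/152 = 0.7763
  frog: TP=30, FP=3+1+3+1+2=10, FN=6+0+2+2+5=15 → 60/85 = 0.7059
Weighted-F1 score = Σ (supportᵢ/N)·F1 scoreᵢ with N=411: (80/411)·0.7545 + (85/411)·0.9059 + (49/411)·0.6966 + (77/411)·0.8805 + (75/411)·0.7763 + (45/411)·0.7059 = 0.801

0.801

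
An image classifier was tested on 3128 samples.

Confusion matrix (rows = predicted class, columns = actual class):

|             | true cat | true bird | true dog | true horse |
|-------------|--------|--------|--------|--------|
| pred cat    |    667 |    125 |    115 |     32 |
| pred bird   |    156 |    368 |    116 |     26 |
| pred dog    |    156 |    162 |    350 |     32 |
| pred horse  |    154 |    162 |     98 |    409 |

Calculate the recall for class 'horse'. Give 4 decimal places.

One-vs-rest for 'horse': TP = diagonal; FP = other classes predicted 'horse'; FN = 'horse' predicted as other.
recall = TP/(TP+FN).
horse: TP=409, FN=32+26+32=90 → 409/499 = 0.81964

0.8196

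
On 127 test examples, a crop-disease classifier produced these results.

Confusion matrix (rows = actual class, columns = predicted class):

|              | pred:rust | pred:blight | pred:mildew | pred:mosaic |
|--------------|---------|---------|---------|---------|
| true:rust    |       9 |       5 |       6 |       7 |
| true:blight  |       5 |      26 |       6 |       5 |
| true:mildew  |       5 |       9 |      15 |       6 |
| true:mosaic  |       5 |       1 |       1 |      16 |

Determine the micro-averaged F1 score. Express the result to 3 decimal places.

Micro-averaging pools counts across classes: ΣTP=66, ΣFP=61, ΣFN=61.
Micro-F1 score = 2·TP/(2·TP+FP+FN) on pooled counts = 0.520 (equals overall accuracy in single-label multiclass).

0.520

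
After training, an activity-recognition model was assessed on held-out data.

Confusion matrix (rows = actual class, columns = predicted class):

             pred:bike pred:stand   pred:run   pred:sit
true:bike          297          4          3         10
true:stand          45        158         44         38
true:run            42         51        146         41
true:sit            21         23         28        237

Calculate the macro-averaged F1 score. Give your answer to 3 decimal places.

0.690

Per-class F1 score (2·TP/(2·TP+FP+FN)):
  bike: TP=297, FP=45+42+21=108, FN=4+3+10=17 → 594/719 = 0.8261
  stand: TP=158, FP=4+51+23=78, FN=45+44+38=127 → 316/521 = 0.6065
  run: TP=146, FP=3+44+28=75, FN=42+51+41=134 → 292/501 = 0.5828
  sit: TP=237, FP=10+38+41=89, FN=21+23+28=72 → 474/635 = 0.7465
Macro-F1 score = mean = (0.8261 + 0.6065 + 0.5828 + 0.7465) / 4 = 0.690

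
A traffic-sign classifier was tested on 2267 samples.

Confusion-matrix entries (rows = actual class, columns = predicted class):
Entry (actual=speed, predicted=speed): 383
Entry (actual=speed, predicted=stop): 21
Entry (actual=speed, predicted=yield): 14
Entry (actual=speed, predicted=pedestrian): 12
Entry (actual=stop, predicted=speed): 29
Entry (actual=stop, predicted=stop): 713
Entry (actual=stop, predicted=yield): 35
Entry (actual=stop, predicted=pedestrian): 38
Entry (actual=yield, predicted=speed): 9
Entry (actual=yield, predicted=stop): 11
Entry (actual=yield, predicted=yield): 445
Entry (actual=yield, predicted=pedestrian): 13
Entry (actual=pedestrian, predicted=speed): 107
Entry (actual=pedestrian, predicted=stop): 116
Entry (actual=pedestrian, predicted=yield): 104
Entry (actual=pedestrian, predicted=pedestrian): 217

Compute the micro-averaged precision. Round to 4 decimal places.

Micro-averaging pools counts across classes: ΣTP=1758, ΣFP=509, ΣFN=509.
Micro-precision = TP/(TP+FP) on pooled counts = 0.7755 (equals overall accuracy in single-label multiclass).

0.7755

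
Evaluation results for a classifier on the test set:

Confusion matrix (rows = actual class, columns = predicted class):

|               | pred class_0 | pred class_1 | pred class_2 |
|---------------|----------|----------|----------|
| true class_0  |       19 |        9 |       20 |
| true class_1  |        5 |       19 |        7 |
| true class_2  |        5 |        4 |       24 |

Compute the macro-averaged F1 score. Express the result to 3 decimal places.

Per-class F1 score (2·TP/(2·TP+FP+FN)):
  class_0: TP=19, FP=5+5=10, FN=9+20=29 → 38/77 = 0.4935
  class_1: TP=19, FP=9+4=13, FN=5+7=12 → 38/63 = 0.6032
  class_2: TP=24, FP=20+7=27, FN=5+4=9 → 48/84 = 0.5714
Macro-F1 score = mean = (0.4935 + 0.6032 + 0.5714) / 3 = 0.556

0.556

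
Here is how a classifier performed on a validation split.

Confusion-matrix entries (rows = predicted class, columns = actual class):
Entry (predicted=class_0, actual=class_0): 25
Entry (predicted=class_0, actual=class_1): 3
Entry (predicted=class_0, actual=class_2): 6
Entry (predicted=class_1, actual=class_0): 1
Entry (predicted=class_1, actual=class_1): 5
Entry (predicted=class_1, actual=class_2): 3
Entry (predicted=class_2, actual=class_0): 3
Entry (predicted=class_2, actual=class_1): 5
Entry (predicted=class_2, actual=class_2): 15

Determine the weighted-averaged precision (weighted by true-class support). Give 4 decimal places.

0.6697

Per-class precision (TP/(TP+FP)):
  class_0: TP=25, FP=3+6=9 → 25/34 = 0.73529
  class_1: TP=5, FP=1+3=4 → 5/9 = 0.55556
  class_2: TP=15, FP=3+5=8 → 15/23 = 0.65217
Weighted-precision = Σ (supportᵢ/N)·precisionᵢ with N=66: (29/66)·0.73529 + (13/66)·0.55556 + (24/66)·0.65217 = 0.6697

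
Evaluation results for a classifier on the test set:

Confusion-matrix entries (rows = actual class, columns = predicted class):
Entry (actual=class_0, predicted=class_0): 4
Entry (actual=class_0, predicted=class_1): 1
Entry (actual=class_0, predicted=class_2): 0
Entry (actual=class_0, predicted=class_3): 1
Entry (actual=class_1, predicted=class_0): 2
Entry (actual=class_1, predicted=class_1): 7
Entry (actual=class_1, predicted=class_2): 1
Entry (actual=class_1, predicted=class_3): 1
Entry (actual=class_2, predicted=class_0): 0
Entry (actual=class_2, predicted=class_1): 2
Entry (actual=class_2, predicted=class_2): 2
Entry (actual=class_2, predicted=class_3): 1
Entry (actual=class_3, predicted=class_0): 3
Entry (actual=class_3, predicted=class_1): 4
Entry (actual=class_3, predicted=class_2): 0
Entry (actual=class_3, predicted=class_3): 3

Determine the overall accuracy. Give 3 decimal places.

Accuracy = trace / total = (4+7+2+3=16) / 32 = 16/32 = 0.500

0.500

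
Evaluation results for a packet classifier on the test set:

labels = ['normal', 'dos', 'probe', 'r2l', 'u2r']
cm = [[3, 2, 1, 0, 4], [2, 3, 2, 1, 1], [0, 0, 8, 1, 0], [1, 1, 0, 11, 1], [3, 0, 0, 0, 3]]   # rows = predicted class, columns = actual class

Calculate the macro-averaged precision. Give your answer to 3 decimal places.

0.562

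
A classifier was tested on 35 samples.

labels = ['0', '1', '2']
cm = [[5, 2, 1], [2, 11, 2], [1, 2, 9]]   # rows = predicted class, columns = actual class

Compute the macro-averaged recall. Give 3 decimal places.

0.703

Per-class recall (TP/(TP+FN)):
  0: TP=5, FN=2+1=3 → 5/8 = 0.6250
  1: TP=11, FN=2+2=4 → 11/15 = 0.7333
  2: TP=9, FN=1+2=3 → 9/12 = 0.7500
Macro-recall = mean = (0.6250 + 0.7333 + 0.7500) / 3 = 0.703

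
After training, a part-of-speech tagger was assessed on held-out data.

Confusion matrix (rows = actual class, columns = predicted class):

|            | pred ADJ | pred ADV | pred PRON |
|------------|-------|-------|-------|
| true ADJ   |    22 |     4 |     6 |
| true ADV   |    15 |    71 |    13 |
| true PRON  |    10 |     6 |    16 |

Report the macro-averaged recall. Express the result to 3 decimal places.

Per-class recall (TP/(TP+FN)):
  ADJ: TP=22, FN=4+6=10 → 22/32 = 0.6875
  ADV: TP=71, FN=15+13=28 → 71/99 = 0.7172
  PRON: TP=16, FN=10+6=16 → 16/32 = 0.5000
Macro-recall = mean = (0.6875 + 0.7172 + 0.5000) / 3 = 0.635

0.635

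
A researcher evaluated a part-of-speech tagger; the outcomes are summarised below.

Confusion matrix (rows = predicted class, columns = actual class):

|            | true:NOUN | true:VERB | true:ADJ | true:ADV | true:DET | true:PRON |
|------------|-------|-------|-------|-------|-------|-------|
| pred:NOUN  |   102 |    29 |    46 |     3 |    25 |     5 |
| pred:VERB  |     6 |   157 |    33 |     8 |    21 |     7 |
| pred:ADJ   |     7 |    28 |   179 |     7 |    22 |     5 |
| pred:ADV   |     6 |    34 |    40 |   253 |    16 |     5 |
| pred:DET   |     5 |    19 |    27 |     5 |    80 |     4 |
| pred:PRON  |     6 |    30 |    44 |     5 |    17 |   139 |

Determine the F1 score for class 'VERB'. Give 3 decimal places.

0.594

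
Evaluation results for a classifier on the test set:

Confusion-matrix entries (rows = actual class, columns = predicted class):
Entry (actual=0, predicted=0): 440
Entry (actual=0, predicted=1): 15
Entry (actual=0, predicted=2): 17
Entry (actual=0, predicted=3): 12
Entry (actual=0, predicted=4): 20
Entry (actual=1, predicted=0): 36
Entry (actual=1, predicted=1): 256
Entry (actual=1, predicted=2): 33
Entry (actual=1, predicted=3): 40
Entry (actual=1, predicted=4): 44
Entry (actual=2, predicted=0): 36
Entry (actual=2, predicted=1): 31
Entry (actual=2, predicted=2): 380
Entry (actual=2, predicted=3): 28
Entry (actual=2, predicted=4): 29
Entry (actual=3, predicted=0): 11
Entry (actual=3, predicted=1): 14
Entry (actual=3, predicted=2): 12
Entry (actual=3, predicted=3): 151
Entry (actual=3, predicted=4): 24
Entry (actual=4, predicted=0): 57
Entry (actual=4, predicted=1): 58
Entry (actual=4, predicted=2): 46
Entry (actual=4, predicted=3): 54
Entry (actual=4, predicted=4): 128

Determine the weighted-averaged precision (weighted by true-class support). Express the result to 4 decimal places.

Per-class precision (TP/(TP+FP)):
  0: TP=440, FP=36+36+11+57=140 → 440/580 = 0.75862
  1: TP=256, FP=15+31+14+58=118 → 256/374 = 0.68449
  2: TP=380, FP=17+33+12+46=108 → 380/488 = 0.77869
  3: TP=151, FP=12+40+28+54=134 → 151/285 = 0.52982
  4: TP=128, FP=20+44+29+24=117 → 128/245 = 0.52245
Weighted-precision = Σ (supportᵢ/N)·precisionᵢ with N=1972: (504/1972)·0.75862 + (409/1972)·0.68449 + (504/1972)·0.77869 + (212/1972)·0.52982 + (343/1972)·0.52245 = 0.6827

0.6827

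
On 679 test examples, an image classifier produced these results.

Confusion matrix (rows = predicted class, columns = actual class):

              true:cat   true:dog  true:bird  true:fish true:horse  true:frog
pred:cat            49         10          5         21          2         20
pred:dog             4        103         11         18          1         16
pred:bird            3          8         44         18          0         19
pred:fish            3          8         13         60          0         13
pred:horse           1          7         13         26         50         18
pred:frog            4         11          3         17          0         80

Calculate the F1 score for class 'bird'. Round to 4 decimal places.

0.4862

F1 score = 2·TP/(2·TP+FP+FN).
bird: TP=44, FP=3+8+18+0+19=48, FN=5+11+13+13+3=45 → 88/181 = 0.48619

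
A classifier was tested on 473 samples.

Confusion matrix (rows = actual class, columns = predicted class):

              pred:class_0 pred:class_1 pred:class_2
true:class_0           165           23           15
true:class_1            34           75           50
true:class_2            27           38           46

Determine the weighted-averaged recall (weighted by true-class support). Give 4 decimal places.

Per-class recall (TP/(TP+FN)):
  class_0: TP=165, FN=23+15=38 → 165/203 = 0.81281
  class_1: TP=75, FN=34+50=84 → 75/159 = 0.47170
  class_2: TP=46, FN=27+38=65 → 46/111 = 0.41441
Weighted-recall = Σ (supportᵢ/N)·recallᵢ with N=473: (203/473)·0.81281 + (159/473)·0.47170 + (111/473)·0.41441 = 0.6047

0.6047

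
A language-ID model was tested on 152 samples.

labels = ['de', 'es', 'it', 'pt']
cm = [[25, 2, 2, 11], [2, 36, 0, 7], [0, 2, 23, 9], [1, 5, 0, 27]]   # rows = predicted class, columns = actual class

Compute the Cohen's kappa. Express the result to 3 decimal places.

Observed agreement pₒ = trace/N = 111/152 = 0.7303
Expected agreement pₑ = Σ (rowᵢ·colᵢ)/N² = (28·40 + 45·45 + 25·34 + 54·33)/152² = 0.2500
κ = (pₒ − pₑ)/(1 − pₑ) = (0.7303 − 0.2500)/(1 − 0.2500) = 0.640

0.640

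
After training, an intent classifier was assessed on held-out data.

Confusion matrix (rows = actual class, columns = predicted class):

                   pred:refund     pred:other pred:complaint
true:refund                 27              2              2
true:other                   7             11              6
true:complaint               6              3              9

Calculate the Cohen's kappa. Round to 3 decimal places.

Observed agreement pₒ = trace/N = 47/73 = 0.6438
Expected agreement pₑ = Σ (rowᵢ·colᵢ)/N² = (31·40 + 24·16 + 18·17)/73² = 0.3622
κ = (pₒ − pₑ)/(1 − pₑ) = (0.6438 − 0.3622)/(1 − 0.3622) = 0.442

0.442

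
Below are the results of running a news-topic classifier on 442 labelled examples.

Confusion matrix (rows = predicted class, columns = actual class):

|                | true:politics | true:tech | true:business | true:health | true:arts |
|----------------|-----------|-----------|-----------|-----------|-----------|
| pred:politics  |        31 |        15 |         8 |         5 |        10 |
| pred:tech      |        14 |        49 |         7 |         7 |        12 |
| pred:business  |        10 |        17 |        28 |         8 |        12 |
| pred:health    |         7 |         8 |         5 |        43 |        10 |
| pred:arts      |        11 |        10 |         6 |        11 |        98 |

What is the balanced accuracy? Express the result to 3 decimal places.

Balanced accuracy = mean of per-class recall.
  politics: recall = 31/73 = 0.4247
  tech: recall = 49/99 = 0.4949
  business: recall = 28/54 = 0.5185
  health: recall = 43/74 = 0.5811
  arts: recall = 98/142 = 0.6901
Mean = (0.4247 + 0.4949 + 0.5185 + 0.5811 + 0.6901) / 5 = 0.542

0.542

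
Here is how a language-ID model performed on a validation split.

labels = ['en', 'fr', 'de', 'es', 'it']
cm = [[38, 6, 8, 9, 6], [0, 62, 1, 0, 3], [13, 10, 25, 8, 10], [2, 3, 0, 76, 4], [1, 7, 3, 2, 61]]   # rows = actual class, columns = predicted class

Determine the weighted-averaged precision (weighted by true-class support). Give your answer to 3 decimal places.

0.726

Per-class precision (TP/(TP+FP)):
  en: TP=38, FP=0+13+2+1=16 → 38/54 = 0.7037
  fr: TP=62, FP=6+10+3+7=26 → 62/88 = 0.7045
  de: TP=25, FP=8+1+0+3=12 → 25/37 = 0.6757
  es: TP=76, FP=9+0+8+2=19 → 76/95 = 0.8000
  it: TP=61, FP=6+3+10+4=23 → 61/84 = 0.7262
Weighted-precision = Σ (supportᵢ/N)·precisionᵢ with N=358: (67/358)·0.7037 + (66/358)·0.7045 + (66/358)·0.6757 + (85/358)·0.8000 + (74/358)·0.7262 = 0.726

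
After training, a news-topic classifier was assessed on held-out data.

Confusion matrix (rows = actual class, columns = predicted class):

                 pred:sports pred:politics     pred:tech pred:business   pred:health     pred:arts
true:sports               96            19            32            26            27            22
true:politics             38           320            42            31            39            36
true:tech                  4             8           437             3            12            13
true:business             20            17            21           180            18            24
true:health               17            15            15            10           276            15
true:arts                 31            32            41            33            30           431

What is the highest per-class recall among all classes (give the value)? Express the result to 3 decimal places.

0.916

Per-class recall (TP/(TP+FN)):
  sports: TP=96, FN=19+32+26+27+22=126 → 96/222 = 0.4324
  politics: TP=320, FN=38+42+31+39+36=186 → 320/506 = 0.6324
  tech: TP=437, FN=4+8+3+12+13=40 → 437/477 = 0.9161
  business: TP=180, FN=20+17+21+18+24=100 → 180/280 = 0.6429
  health: TP=276, FN=17+15+15+10+15=72 → 276/348 = 0.7931
  arts: TP=431, FN=31+32+41+33+30=167 → 431/598 = 0.7207
Highest is class 'tech' with recall = 0.916.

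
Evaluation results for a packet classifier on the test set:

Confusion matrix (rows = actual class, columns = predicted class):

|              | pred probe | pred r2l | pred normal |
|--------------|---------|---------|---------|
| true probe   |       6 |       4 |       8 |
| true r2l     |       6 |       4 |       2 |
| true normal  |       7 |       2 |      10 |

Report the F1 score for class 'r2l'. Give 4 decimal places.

0.3636

Take TP from the diagonal, FP from the rest of the 'r2l' prediction marginal, FN from the rest of the 'r2l' actual marginal.
F1 score = 2·TP/(2·TP+FP+FN).
r2l: TP=4, FP=4+2=6, FN=6+2=8 → 8/22 = 0.36364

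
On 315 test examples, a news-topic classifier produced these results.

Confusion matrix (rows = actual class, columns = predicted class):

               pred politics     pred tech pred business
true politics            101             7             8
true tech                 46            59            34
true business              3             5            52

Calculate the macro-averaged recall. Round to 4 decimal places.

Per-class recall (TP/(TP+FN)):
  politics: TP=101, FN=7+8=15 → 101/116 = 0.87069
  tech: TP=59, FN=46+34=80 → 59/139 = 0.42446
  business: TP=52, FN=3+5=8 → 52/60 = 0.86667
Macro-recall = mean = (0.87069 + 0.42446 + 0.86667) / 3 = 0.7206

0.7206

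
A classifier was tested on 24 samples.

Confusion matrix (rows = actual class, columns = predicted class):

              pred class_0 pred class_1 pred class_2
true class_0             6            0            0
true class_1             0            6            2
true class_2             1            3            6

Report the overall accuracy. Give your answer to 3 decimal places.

0.750

Accuracy = trace / total = (6+6+6=18) / 24 = 18/24 = 0.750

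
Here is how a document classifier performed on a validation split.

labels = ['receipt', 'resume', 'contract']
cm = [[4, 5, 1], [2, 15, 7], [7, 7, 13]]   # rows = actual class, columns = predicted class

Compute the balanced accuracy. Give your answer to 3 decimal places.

0.502

Balanced accuracy = mean of per-class recall.
  receipt: recall = 4/10 = 0.4000
  resume: recall = 15/24 = 0.6250
  contract: recall = 13/27 = 0.4815
Mean = (0.4000 + 0.6250 + 0.4815) / 3 = 0.502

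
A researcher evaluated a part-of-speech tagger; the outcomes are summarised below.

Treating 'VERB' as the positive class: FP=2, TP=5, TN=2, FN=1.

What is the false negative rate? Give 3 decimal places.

FNR = FN/(FN+TP) = 1/(1+5) = 0.167

0.167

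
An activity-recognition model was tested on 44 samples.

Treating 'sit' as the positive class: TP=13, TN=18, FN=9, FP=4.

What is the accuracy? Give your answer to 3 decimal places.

0.705

Accuracy = (TP+TN)/N = (13+18)/44 = 0.705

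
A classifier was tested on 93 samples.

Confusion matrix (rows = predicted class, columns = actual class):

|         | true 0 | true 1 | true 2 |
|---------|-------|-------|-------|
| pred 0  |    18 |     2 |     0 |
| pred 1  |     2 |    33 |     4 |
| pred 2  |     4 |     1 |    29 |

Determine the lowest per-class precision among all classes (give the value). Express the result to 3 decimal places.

Per-class precision (TP/(TP+FP)):
  0: TP=18, FP=2+0=2 → 18/20 = 0.9000
  1: TP=33, FP=2+4=6 → 33/39 = 0.8462
  2: TP=29, FP=4+1=5 → 29/34 = 0.8529
Lowest is class '1' with precision = 0.846.

0.846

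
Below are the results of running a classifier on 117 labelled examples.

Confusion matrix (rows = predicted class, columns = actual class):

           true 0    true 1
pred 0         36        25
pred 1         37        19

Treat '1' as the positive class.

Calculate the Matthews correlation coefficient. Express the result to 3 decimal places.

-0.073

MCC = (TP·TN − FP·FN) / √((TP+FP)(TP+FN)(TN+FP)(TN+FN))
Numerator = 19·36 − 37·25 = -241
Denominator = √(56·44·73·61) = √10972192 = 3312.4299
MCC = -241 / 3312.4299 = -0.073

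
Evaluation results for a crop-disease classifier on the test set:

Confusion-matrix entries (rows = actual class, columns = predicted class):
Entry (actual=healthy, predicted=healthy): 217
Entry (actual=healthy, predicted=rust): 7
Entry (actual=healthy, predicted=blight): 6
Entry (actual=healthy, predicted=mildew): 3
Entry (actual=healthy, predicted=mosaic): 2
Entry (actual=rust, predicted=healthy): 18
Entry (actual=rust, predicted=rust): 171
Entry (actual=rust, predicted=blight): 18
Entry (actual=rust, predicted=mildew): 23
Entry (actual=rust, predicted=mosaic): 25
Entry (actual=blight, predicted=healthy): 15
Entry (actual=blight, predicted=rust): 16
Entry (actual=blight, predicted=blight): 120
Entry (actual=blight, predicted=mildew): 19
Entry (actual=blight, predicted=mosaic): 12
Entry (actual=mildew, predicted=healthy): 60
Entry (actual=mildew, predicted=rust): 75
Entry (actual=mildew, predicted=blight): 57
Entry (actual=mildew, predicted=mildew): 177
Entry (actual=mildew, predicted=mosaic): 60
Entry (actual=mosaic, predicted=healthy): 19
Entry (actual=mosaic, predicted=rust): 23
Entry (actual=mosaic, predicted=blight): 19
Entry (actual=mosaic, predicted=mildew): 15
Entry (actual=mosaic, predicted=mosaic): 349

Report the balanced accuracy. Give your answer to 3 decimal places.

Balanced accuracy = mean of per-class recall.
  healthy: recall = 217/235 = 0.9234
  rust: recall = 171/255 = 0.6706
  blight: recall = 120/182 = 0.6593
  mildew: recall = 177/429 = 0.4126
  mosaic: recall = 349/425 = 0.8212
Mean = (0.9234 + 0.6706 + 0.6593 + 0.4126 + 0.8212) / 5 = 0.697

0.697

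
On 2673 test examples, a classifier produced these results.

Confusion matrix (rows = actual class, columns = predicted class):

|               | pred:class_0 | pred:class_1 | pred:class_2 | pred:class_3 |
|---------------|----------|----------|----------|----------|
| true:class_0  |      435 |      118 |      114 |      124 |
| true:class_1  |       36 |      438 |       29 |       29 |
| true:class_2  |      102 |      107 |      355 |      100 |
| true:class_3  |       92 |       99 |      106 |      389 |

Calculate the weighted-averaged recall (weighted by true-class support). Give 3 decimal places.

Per-class recall (TP/(TP+FN)):
  class_0: TP=435, FN=118+114+124=356 → 435/791 = 0.5499
  class_1: TP=438, FN=36+29+29=94 → 438/532 = 0.8233
  class_2: TP=355, FN=102+107+100=309 → 355/664 = 0.5346
  class_3: TP=389, FN=92+99+106=297 → 389/686 = 0.5671
Weighted-recall = Σ (supportᵢ/N)·recallᵢ with N=2673: (791/2673)·0.5499 + (532/2673)·0.8233 + (664/2673)·0.5346 + (686/2673)·0.5671 = 0.605

0.605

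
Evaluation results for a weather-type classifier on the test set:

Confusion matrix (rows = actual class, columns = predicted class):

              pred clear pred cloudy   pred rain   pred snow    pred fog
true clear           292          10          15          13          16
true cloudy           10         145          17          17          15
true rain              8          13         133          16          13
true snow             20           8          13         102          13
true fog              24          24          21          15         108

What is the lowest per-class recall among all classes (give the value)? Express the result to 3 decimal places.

0.563

Per-class recall (TP/(TP+FN)):
  clear: TP=292, FN=10+15+13+16=54 → 292/346 = 0.8439
  cloudy: TP=145, FN=10+17+17+15=59 → 145/204 = 0.7108
  rain: TP=133, FN=8+13+16+13=50 → 133/183 = 0.7268
  snow: TP=102, FN=20+8+13+13=54 → 102/156 = 0.6538
  fog: TP=108, FN=24+24+21+15=84 → 108/192 = 0.5625
Lowest is class 'fog' with recall = 0.563.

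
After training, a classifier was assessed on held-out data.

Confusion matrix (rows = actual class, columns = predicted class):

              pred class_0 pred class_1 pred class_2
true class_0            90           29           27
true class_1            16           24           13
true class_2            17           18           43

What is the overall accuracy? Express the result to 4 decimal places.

Accuracy = trace / total = (90+24+43=157) / 277 = 157/277 = 0.5668

0.5668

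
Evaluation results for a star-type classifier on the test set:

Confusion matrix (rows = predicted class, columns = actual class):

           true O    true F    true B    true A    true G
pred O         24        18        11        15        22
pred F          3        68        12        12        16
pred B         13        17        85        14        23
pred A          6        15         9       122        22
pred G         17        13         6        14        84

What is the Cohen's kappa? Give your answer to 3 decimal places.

Observed agreement pₒ = trace/N = 383/661 = 0.5794
Expected agreement pₑ = Σ (rowᵢ·colᵢ)/N² = (63·90 + 131·111 + 123·152 + 177·174 + 167·134)/661² = 0.2108
κ = (pₒ − pₑ)/(1 − pₑ) = (0.5794 − 0.2108)/(1 − 0.2108) = 0.467

0.467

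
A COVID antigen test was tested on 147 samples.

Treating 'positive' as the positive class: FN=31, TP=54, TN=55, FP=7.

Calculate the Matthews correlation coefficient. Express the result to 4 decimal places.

MCC = (TP·TN − FP·FN) / √((TP+FP)(TP+FN)(TN+FP)(TN+FN))
Numerator = 54·55 − 7·31 = 2753
Denominator = √(61·85·62·86) = √27646420 = 5257.9863
MCC = 2753 / 5257.9863 = 0.5236

0.5236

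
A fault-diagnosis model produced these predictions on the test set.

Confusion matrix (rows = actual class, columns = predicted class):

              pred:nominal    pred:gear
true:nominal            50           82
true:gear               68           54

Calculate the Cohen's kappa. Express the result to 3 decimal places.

-0.178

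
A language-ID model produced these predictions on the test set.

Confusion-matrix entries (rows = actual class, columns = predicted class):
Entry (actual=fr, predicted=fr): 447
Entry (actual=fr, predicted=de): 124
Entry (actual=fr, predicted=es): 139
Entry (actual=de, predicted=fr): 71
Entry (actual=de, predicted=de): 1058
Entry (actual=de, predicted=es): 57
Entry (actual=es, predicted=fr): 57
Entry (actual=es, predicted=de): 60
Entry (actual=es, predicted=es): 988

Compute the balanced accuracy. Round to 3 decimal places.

0.805

Balanced accuracy = mean of per-class recall.
  fr: recall = 447/710 = 0.6296
  de: recall = 1058/1186 = 0.8921
  es: recall = 988/1105 = 0.8941
Mean = (0.6296 + 0.8921 + 0.8941) / 3 = 0.805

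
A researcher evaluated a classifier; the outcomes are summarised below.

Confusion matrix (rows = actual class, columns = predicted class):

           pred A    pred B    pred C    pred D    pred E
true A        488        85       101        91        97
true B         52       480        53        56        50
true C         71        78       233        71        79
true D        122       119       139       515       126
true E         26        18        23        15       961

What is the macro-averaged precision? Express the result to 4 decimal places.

Per-class precision (TP/(TP+FP)):
  A: TP=488, FP=52+71+122+26=271 → 488/759 = 0.64295
  B: TP=480, FP=85+78+119+18=300 → 480/780 = 0.61538
  C: TP=233, FP=101+53+139+23=316 → 233/549 = 0.42441
  D: TP=515, FP=91+56+71+15=233 → 515/748 = 0.68850
  E: TP=961, FP=97+50+79+126=352 → 961/1313 = 0.73191
Macro-precision = mean = (0.64295 + 0.61538 + 0.42441 + 0.68850 + 0.73191) / 5 = 0.6206

0.6206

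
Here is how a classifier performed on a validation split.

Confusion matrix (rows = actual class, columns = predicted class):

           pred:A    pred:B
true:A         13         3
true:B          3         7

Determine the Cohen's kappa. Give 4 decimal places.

0.5125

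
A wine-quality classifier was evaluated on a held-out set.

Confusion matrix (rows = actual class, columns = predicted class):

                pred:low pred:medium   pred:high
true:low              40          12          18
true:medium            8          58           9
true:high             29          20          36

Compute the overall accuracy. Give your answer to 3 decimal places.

Accuracy = trace / total = (40+58+36=134) / 230 = 134/230 = 0.583

0.583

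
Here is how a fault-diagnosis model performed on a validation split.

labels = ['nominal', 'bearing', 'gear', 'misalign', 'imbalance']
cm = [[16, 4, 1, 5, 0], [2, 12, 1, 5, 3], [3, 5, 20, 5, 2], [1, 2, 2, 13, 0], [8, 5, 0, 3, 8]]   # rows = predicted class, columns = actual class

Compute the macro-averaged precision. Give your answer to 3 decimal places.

0.553

Per-class precision (TP/(TP+FP)):
  nominal: TP=16, FP=4+1+5+0=10 → 16/26 = 0.6154
  bearing: TP=12, FP=2+1+5+3=11 → 12/23 = 0.5217
  gear: TP=20, FP=3+5+5+2=15 → 20/35 = 0.5714
  misalign: TP=13, FP=1+2+2+0=5 → 13/18 = 0.7222
  imbalance: TP=8, FP=8+5+0+3=16 → 8/24 = 0.3333
Macro-precision = mean = (0.6154 + 0.5217 + 0.5714 + 0.7222 + 0.3333) / 5 = 0.553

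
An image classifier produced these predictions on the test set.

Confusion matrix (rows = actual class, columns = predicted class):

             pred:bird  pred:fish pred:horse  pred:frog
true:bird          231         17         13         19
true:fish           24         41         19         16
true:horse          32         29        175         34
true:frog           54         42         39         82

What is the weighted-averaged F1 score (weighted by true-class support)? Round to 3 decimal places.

0.604

Per-class F1 score (2·TP/(2·TP+FP+FN)):
  bird: TP=231, FP=24+32+54=110, FN=17+13+19=49 → 462/621 = 0.7440
  fish: TP=41, FP=17+29+42=88, FN=24+19+16=59 → 82/229 = 0.3581
  horse: TP=175, FP=13+19+39=71, FN=32+29+34=95 → 350/516 = 0.6783
  frog: TP=82, FP=19+16+34=69, FN=54+42+39=135 → 164/368 = 0.4457
Weighted-F1 score = Σ (supportᵢ/N)·F1 scoreᵢ with N=867: (280/867)·0.7440 + (100/867)·0.3581 + (270/867)·0.6783 + (217/867)·0.4457 = 0.604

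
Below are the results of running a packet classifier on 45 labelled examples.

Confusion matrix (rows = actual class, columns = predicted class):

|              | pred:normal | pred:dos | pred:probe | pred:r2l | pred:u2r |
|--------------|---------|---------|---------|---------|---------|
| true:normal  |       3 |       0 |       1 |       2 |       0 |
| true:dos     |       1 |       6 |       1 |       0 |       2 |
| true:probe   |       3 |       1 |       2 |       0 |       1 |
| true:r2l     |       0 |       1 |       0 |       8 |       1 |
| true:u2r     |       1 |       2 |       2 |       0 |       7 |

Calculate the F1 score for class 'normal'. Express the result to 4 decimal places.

0.4286

Treat 'normal' as positive and all other classes as negative.
F1 score = 2·TP/(2·TP+FP+FN).
normal: TP=3, FP=1+3+0+1=5, FN=0+1+2+0=3 → 6/14 = 0.42857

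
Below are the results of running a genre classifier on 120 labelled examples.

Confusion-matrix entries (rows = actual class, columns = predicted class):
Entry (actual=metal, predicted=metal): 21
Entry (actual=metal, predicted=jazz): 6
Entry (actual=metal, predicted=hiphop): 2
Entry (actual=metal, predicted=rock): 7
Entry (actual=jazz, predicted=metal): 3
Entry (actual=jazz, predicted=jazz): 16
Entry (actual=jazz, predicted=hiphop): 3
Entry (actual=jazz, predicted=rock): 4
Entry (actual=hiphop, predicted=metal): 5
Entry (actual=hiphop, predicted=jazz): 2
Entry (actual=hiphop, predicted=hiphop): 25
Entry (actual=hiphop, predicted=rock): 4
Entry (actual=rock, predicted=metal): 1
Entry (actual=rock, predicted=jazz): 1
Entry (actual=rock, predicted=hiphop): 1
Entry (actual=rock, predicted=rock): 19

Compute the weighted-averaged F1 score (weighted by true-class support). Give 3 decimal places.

Per-class F1 score (2·TP/(2·TP+FP+FN)):
  metal: TP=21, FP=3+5+1=9, FN=6+2+7=15 → 42/66 = 0.6364
  jazz: TP=16, FP=6+2+1=9, FN=3+3+4=10 → 32/51 = 0.6275
  hiphop: TP=25, FP=2+3+1=6, FN=5+2+4=11 → 50/67 = 0.7463
  rock: TP=19, FP=7+4+4=15, FN=1+1+1=3 → 38/56 = 0.6786
Weighted-F1 score = Σ (supportᵢ/N)·F1 scoreᵢ with N=120: (36/120)·0.6364 + (26/120)·0.6275 + (36/120)·0.7463 + (22/120)·0.6786 = 0.675

0.675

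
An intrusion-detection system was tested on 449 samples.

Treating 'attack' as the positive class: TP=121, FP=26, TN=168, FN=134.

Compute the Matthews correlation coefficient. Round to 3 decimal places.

0.359

MCC = (TP·TN − FP·FN) / √((TP+FP)(TP+FN)(TN+FP)(TN+FN))
Numerator = 121·168 − 26·134 = 16844
Denominator = √(147·255·194·302) = √2196171180 = 46863.3245
MCC = 16844 / 46863.3245 = 0.359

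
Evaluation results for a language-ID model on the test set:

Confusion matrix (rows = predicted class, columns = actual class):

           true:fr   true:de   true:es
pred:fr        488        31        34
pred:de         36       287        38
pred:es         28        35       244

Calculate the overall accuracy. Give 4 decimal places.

0.8346

Accuracy = trace / total = (488+287+244=1019) / 1221 = 1019/1221 = 0.8346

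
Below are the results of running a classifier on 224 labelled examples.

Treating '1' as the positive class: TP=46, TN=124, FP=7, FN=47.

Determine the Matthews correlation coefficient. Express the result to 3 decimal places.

0.512

MCC = (TP·TN − FP·FN) / √((TP+FP)(TP+FN)(TN+FP)(TN+FN))
Numerator = 46·124 − 7·47 = 5375
Denominator = √(53·93·131·171) = √110414529 = 10507.8318
MCC = 5375 / 10507.8318 = 0.512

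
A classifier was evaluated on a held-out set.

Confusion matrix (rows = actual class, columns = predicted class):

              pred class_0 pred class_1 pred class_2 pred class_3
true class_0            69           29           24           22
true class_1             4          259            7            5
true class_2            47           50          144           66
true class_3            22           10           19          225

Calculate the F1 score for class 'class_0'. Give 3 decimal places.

F1 score = 2·TP/(2·TP+FP+FN).
class_0: TP=69, FP=4+47+22=73, FN=29+24+22=75 → 138/286 = 0.4825

0.483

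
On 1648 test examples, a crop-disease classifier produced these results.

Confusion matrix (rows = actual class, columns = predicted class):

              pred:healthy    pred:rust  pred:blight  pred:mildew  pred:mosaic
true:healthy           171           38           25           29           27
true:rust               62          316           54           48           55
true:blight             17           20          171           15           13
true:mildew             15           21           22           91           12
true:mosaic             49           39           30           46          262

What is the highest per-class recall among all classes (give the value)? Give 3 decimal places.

Per-class recall (TP/(TP+FN)):
  healthy: TP=171, FN=38+25+29+27=119 → 171/290 = 0.5897
  rust: TP=316, FN=62+54+48+55=219 → 316/535 = 0.5907
  blight: TP=171, FN=17+20+15+13=65 → 171/236 = 0.7246
  mildew: TP=91, FN=15+21+22+12=70 → 91/161 = 0.5652
  mosaic: TP=262, FN=49+39+30+46=164 → 262/426 = 0.6150
Highest is class 'blight' with recall = 0.725.

0.725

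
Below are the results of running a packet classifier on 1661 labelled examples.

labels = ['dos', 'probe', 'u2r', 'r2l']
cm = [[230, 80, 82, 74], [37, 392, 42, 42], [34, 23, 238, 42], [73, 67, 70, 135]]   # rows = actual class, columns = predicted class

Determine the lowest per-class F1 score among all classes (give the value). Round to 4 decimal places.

0.4232

Per-class F1 score (2·TP/(2·TP+FP+FN)):
  dos: TP=230, FP=37+34+73=144, FN=80+82+74=236 → 460/840 = 0.54762
  probe: TP=392, FP=80+23+67=170, FN=37+42+42=121 → 784/1075 = 0.72930
  u2r: TP=238, FP=82+42+70=194, FN=34+23+42=99 → 476/769 = 0.61899
  r2l: TP=135, FP=74+42+42=158, FN=73+67+70=210 → 270/638 = 0.42320
Lowest is class 'r2l' with F1 score = 0.4232.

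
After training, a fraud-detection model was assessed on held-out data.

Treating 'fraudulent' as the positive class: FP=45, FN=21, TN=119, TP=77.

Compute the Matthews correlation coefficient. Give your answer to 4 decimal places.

0.4960

MCC = (TP·TN − FP·FN) / √((TP+FP)(TP+FN)(TN+FP)(TN+FN))
Numerator = 77·119 − 45·21 = 8218
Denominator = √(122·98·164·140) = √274509760 = 16568.3361
MCC = 8218 / 16568.3361 = 0.4960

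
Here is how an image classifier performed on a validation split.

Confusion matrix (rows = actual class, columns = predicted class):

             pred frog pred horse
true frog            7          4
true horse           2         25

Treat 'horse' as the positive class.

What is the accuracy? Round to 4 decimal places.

Accuracy = (TP+TN)/N = (25+7)/38 = 0.8421

0.8421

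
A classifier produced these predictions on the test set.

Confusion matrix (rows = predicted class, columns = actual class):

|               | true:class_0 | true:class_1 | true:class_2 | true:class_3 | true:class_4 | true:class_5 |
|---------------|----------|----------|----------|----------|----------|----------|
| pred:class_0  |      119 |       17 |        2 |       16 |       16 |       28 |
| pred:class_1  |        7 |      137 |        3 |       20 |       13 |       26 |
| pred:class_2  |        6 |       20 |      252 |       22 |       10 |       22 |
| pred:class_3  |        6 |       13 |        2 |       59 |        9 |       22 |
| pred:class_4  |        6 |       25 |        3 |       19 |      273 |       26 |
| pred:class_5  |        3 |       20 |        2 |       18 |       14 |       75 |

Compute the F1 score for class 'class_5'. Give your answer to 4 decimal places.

One-vs-rest for 'class_5': TP = diagonal; FP = other classes predicted 'class_5'; FN = 'class_5' predicted as other.
F1 score = 2·TP/(2·TP+FP+FN).
class_5: TP=75, FP=3+20+2+18+14=57, FN=28+26+22+22+26=124 → 150/331 = 0.45317

0.4532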